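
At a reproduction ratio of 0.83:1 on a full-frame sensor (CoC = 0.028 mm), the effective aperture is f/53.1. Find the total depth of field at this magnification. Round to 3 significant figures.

4.32 mm

At magnification m, DoF ≈ 2·N_eff·c/m² = 2 × 53.1 × 0.028 / 0.83² = 2.974 / 0.6889 ≈ 4.32 mm.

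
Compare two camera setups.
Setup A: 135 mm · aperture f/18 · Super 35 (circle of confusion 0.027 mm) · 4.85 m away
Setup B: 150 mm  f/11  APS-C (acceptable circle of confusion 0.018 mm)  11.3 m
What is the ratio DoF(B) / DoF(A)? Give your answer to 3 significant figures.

1.81

Setup A: H = 135²/(18×0.027) + 135 ≈ 37635.0 mm; DoF = Df − Dn = 5547.5 − 4308.3 ≈ 1239.2 mm.
Setup B: H = 150²/(11×0.018) + 150 ≈ 113786.4 mm; DoF = Df − Dn = 12529.4 − 10290.3 ≈ 2239.1 mm.
Ratio = 2239.1 / 1239.2 ≈ 1.81.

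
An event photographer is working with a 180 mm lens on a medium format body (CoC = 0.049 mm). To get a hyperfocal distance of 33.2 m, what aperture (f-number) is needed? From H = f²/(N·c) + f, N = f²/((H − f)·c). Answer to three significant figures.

Rearrange H = f²/(N·c) + f for N: N = f² / ((H − f)·c).
N = 180² / ((33200 − 180) × 0.049) = 32400 / 1618 ≈ 20.

f/20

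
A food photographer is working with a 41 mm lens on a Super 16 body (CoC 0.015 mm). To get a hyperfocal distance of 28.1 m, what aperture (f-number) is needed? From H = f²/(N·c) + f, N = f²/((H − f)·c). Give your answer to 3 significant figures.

f/3.99

Rearrange H = f²/(N·c) + f for N: N = f² / ((H − f)·c).
N = 41² / ((28100 − 41) × 0.015) = 1681 / 420.9 ≈ 3.99.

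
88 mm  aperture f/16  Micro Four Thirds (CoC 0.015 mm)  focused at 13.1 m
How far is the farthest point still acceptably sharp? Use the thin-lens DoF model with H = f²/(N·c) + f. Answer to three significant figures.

22.0 m

Hyperfocal distance H = f²/(N·c) + f = 88²/(16 × 0.015) + 88 = 7744/0.24 + 88 ≈ 32354.7 mm ≈ 32.35 m.
Far limit Df = s·(H − f)/(H − s) = 13100 × (32354.7 − 88) / (32354.7 − 13100) = 13100 × 32266.7 / 19254.7 ≈ 21953 mm ≈ 22.0 m.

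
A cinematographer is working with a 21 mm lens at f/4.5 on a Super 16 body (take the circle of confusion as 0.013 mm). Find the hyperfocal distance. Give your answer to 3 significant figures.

Hyperfocal distance H = f²/(N·c) + f = 21²/(4.5 × 0.013) + 21 = 441/0.0585 + 21 ≈ 7559.5 mm ≈ 7.56 m.

7.56 m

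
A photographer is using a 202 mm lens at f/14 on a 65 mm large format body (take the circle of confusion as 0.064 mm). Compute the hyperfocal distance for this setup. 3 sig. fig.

45.7 m

Hyperfocal distance H = f²/(N·c) + f = 202²/(14 × 0.064) + 202 = 40804/0.896 + 202 ≈ 45742.2 mm ≈ 45.7 m.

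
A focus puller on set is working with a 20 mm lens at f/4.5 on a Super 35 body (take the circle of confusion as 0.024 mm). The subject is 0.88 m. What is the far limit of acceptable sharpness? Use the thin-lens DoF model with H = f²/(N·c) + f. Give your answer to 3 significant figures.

1.15 m

Hyperfocal distance H = f²/(N·c) + f = 20²/(4.5 × 0.024) + 20 = 400/0.108 + 20 ≈ 3723.7 mm ≈ 3.724 m.
Far limit Df = s·(H − f)/(H − s) = 880 × (3723.7 − 20) / (3723.7 − 880) = 880 × 3703.7 / 2843.7 ≈ 1146.1 mm ≈ 1.15 m.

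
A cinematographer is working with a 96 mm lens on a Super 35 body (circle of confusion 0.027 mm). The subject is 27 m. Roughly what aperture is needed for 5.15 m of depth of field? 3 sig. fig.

Write h = H − f = f²/(N·c). The thin-lens limits are Dn = s·h/(h + (s−f)) and Df = s·h/(h − (s−f)), so DoF = Df − Dn = 2·s·(s−f)·h / (h² − (s−f)²).
That is a quadratic in h: DoF·h² − 2·s·(s−f)·h − DoF·(s−f)² = 0 ⇒ h = (s−f)·(s + √(s² + DoF²)) / DoF = 26904 × (27000 + √(27000² + 5150²)) / 5150 = 26904 × (27000 + 27486.8) / 5150 ≈ 284643 mm.
Then N = f²/(c·h) = 96² / (0.027 × 284643) = 9216 / 7685.4 ≈ 1.20.

f/1.20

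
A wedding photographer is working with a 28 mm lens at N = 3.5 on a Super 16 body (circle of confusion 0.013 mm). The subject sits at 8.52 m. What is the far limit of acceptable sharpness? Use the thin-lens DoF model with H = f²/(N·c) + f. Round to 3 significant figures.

16.8 m

Hyperfocal distance H = f²/(N·c) + f = 28²/(3.5 × 0.013) + 28 = 784/0.0455 + 28 ≈ 17258.8 mm ≈ 17.26 m.
Far limit Df = s·(H − f)/(H − s) = 8520 × (17258.8 − 28) / (17258.8 − 8520) = 8520 × 17230.8 / 8738.8 ≈ 16799 mm ≈ 16.8 m.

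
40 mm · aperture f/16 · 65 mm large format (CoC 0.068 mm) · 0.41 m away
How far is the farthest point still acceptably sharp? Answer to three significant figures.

0.548 m

Hyperfocal distance H = f²/(N·c) + f = 40²/(16 × 0.068) + 40 = 1600/1.088 + 40 ≈ 1510.6 mm ≈ 1.511 m.
Far limit Df = s·(H − f)/(H − s) = 410 × (1510.6 − 40) / (1510.6 − 410) = 410 × 1470.6 / 1100.6 ≈ 547.84 mm ≈ 0.548 m.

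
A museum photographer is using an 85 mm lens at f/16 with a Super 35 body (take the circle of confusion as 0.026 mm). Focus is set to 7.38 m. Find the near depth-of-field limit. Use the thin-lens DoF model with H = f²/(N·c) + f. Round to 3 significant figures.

5.20 m

Hyperfocal distance H = f²/(N·c) + f = 85²/(16 × 0.026) + 85 = 7225/0.416 + 85 ≈ 17452.8 mm ≈ 17.45 m.
Near limit Dn = s·(H − f)/(H + s − 2f) = 7380 × (17452.8 − 85) / (17452.8 + 7380 − 2 × 85) = 7380 × 17367.8 / 24662.8 ≈ 5197.1 mm ≈ 5.20 m.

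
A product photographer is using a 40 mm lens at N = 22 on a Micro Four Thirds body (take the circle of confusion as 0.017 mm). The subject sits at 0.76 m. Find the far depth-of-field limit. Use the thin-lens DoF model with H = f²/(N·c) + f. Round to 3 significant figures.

Hyperfocal distance H = f²/(N·c) + f = 40²/(22 × 0.017) + 40 = 1600/0.374 + 40 ≈ 4318.1 mm ≈ 4.318 m.
Far limit Df = s·(H − f)/(H − s) = 760 × (4318.1 − 40) / (4318.1 − 760) = 760 × 4278.1 / 3558.1 ≈ 913.79 mm ≈ 0.914 m.

0.914 m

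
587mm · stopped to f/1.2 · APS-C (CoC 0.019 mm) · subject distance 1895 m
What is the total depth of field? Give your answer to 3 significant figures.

Hyperfocal distance H = f²/(N·c) + f = 587²/(1.2 × 0.019) + 587 = 344569/0.0228 + 587 ≈ 15113262.4 mm ≈ 15113 m.
Near limit Dn = s·(H − f)/(H + s − 2f) = 1895000 × (15113262.4 − 587) / (15113262.4 + 1895000 − 2 × 587) = 1895000 × 15112675.4 / 17007088.4 ≈ 1683917 mm.
Far limit Df = s·(H − f)/(H − s) = 1895000 × (15113262.4 − 587) / (15113262.4 − 1895000) = 1895000 × 15112675.4 / 13218262.4 ≈ 2166587 mm.
Depth of field = Df − Dn = 2166587 − 1683917 ≈ 482670 mm ≈ 483 m.

483 m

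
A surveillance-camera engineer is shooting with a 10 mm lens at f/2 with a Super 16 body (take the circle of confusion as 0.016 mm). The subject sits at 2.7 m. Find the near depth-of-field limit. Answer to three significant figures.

Hyperfocal distance H = f²/(N·c) + f = 10²/(2 × 0.016) + 10 = 100/0.032 + 10 ≈ 3135.0 mm ≈ 3.135 m.
Near limit Dn = s·(H − f)/(H + s − 2f) = 2700 × (3135.0 − 10) / (3135.0 + 2700 − 2 × 10) = 2700 × 3125.0 / 5815.0 ≈ 1451.0 mm ≈ 1.45 m.

1.45 m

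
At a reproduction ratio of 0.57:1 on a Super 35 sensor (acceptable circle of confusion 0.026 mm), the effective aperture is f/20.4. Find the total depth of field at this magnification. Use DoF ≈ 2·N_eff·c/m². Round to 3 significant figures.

At magnification m, DoF ≈ 2·N_eff·c/m² = 2 × 20.4 × 0.026 / 0.57² = 1.061 / 0.3249 ≈ 3.27 mm.

3.27 mm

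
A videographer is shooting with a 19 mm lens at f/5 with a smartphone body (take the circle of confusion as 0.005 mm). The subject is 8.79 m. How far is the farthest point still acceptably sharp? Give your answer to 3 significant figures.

Hyperfocal distance H = f²/(N·c) + f = 19²/(5 × 0.005) + 19 = 361/0.025 + 19 ≈ 14459.0 mm ≈ 14.46 m.
Far limit Df = s·(H − f)/(H − s) = 8790 × (14459.0 − 19) / (14459.0 − 8790) = 8790 × 14440.0 / 5669.0 ≈ 22390 mm ≈ 22.4 m.

22.4 m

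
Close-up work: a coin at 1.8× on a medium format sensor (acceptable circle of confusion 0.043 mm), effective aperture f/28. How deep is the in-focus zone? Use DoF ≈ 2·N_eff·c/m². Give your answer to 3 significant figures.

At magnification m, DoF ≈ 2·N_eff·c/m² = 2 × 28 × 0.043 / 1.8² = 2.408 / 3.24 ≈ 0.743 mm.

0.743 mm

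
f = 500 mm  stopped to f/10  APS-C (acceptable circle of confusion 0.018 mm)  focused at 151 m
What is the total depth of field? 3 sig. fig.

33.1 m

Hyperfocal distance H = f²/(N·c) + f = 500²/(10 × 0.018) + 500 = 250000/0.18 + 500 ≈ 1389388.9 mm ≈ 1389 m.
Near limit Dn = s·(H − f)/(H + s − 2f) = 151000 × (1389388.9 − 500) / (1389388.9 + 151000 − 2 × 500) = 151000 × 1388888.9 / 1539388.9 ≈ 136237 mm.
Far limit Df = s·(H − f)/(H − s) = 151000 × (1389388.9 − 500) / (1389388.9 − 151000) = 151000 × 1388888.9 / 1238388.9 ≈ 169351 mm.
Depth of field = Df − Dn = 169351 − 136237 ≈ 33114 mm ≈ 33.1 m.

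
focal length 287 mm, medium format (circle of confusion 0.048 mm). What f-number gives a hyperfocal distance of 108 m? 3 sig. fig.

f/15.9

Rearrange H = f²/(N·c) + f for N: N = f² / ((H − f)·c).
N = 287² / ((108000 − 287) × 0.048) = 82369 / 5170 ≈ 15.9.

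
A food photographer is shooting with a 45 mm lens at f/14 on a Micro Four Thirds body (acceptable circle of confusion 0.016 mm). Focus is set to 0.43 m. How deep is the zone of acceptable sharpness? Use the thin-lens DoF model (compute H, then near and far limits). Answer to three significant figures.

36.7 mm

Hyperfocal distance H = f²/(N·c) + f = 45²/(14 × 0.016) + 45 = 2025/0.224 + 45 ≈ 9085.2 mm ≈ 9.085 m.
Near limit Dn = s·(H − f)/(H + s − 2f) = 430 × (9085.2 − 45) / (9085.2 + 430 − 2 × 45) = 430 × 9040.2 / 9425.2 ≈ 412.435 mm.
Far limit Df = s·(H − f)/(H − s) = 430 × (9085.2 − 45) / (9085.2 − 430) = 430 × 9040.2 / 8655.2 ≈ 449.127 mm.
Depth of field = Df − Dn = 449.127 − 412.435 ≈ 36.692 mm.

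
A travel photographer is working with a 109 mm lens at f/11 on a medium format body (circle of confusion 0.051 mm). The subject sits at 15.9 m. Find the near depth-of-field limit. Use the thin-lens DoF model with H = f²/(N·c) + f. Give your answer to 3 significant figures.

9.11 m

Hyperfocal distance H = f²/(N·c) + f = 109²/(11 × 0.051) + 109 = 11881/0.561 + 109 ≈ 21287.3 mm ≈ 21.29 m.
Near limit Dn = s·(H − f)/(H + s − 2f) = 15900 × (21287.3 − 109) / (21287.3 + 15900 − 2 × 109) = 15900 × 21178.3 / 36969.3 ≈ 9108.5 mm ≈ 9.11 m.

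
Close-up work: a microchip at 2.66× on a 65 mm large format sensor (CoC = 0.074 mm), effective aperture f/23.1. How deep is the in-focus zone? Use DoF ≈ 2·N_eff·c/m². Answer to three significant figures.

0.483 mm

At magnification m, DoF ≈ 2·N_eff·c/m² = 2 × 23.1 × 0.074 / 2.66² = 3.419 / 7.076 ≈ 0.483 mm.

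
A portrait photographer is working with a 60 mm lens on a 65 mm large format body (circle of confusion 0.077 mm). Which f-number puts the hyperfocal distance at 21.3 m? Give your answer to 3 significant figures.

Rearrange H = f²/(N·c) + f for N: N = f² / ((H − f)·c).
N = 60² / ((21300 − 60) × 0.077) = 3600 / 1635 ≈ 2.20.

f/2.20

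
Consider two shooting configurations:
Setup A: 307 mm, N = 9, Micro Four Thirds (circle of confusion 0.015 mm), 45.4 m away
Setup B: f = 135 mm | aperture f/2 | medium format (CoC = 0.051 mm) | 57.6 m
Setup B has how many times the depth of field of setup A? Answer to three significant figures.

Setup A: H = 307²/(9×0.015) + 307 ≈ 698447.7 mm; DoF = Df − Dn = 48534.9 − 42645.5 ≈ 5889.4 mm.
Setup B: H = 135²/(2×0.051) + 135 ≈ 178811.5 mm; DoF = Df − Dn = 84908 − 43583 ≈ 41325 mm.
Ratio = 41325 / 5889.4 ≈ 7.02.

7.02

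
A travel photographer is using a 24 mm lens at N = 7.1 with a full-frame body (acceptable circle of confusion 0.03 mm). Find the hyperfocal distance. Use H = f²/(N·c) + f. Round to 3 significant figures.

2.73 m

Hyperfocal distance H = f²/(N·c) + f = 24²/(7.1 × 0.03) + 24 = 576/0.213 + 24 ≈ 2728.2 mm ≈ 2.73 m.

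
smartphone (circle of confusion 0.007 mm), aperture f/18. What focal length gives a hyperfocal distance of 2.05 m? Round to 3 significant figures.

From H = f²/(N·c) + f, with f ≪ H: f ≈ √(H·N·c) = √(2050 × 18 × 0.007) = √258.30 ≈ 16.07 mm.
Exact: f² + N·c·f − N·c·H = 0 ⇒ f = (−N·c + √((N·c)² + 4·N·c·H))/2 = (−0.126 + √1033.2)/2 ≈ 16.009 mm ≈ 16.0 mm.

16.0 mm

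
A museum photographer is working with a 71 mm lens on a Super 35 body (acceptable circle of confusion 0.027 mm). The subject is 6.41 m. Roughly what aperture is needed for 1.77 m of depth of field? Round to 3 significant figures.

f/3.99

Write h = H − f = f²/(N·c). The thin-lens limits are Dn = s·h/(h + (s−f)) and Df = s·h/(h − (s−f)), so DoF = Df − Dn = 2·s·(s−f)·h / (h² − (s−f)²).
That is a quadratic in h: DoF·h² − 2·s·(s−f)·h − DoF·(s−f)² = 0 ⇒ h = (s−f)·(s + √(s² + DoF²)) / DoF = 6339 × (6410 + √(6410² + 1770²)) / 1770 = 6339 × (6410 + 6649.89) / 1770 ≈ 46772 mm.
Then N = f²/(c·h) = 71² / (0.027 × 46772) = 5041 / 1262.8 ≈ 3.99.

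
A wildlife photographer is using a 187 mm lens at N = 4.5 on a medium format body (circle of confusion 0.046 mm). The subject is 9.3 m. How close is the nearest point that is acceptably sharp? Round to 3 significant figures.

Hyperfocal distance H = f²/(N·c) + f = 187²/(4.5 × 0.046) + 187 = 34969/0.207 + 187 ≈ 169119.4 mm ≈ 169.1 m.
Near limit Dn = s·(H − f)/(H + s − 2f) = 9300 × (169119.4 − 187) / (169119.4 + 9300 − 2 × 187) = 9300 × 168932.4 / 178045.4 ≈ 8824.0 mm ≈ 8.82 m.

8.82 m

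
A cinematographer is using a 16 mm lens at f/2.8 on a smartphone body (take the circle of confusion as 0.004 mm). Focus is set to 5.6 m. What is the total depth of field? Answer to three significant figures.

Hyperfocal distance H = f²/(N·c) + f = 16²/(2.8 × 0.004) + 16 = 256/0.0112 + 16 ≈ 22873.1 mm ≈ 22.87 m.
Near limit Dn = s·(H − f)/(H + s − 2f) = 5600 × (22873.1 − 16) / (22873.1 + 5600 − 2 × 16) = 5600 × 22857.1 / 28441.1 ≈ 4500.5 mm.
Far limit Df = s·(H − f)/(H − s) = 5600 × (22873.1 − 16) / (22873.1 − 5600) = 5600 × 22857.1 / 17273.1 ≈ 7410.3 mm.
Depth of field = Df − Dn = 7410.3 − 4500.5 ≈ 2909.8 mm ≈ 2.91 m.

2.91 m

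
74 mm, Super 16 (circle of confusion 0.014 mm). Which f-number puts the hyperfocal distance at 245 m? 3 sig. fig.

Rearrange H = f²/(N·c) + f for N: N = f² / ((H − f)·c).
N = 74² / ((245000 − 74) × 0.014) = 5476 / 3429 ≈ 1.60.

f/1.60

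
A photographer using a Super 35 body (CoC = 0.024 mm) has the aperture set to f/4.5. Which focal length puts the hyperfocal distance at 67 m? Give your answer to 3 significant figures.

From H = f²/(N·c) + f, with f ≪ H: f ≈ √(H·N·c) = √(67000 × 4.5 × 0.024) = √7236.0 ≈ 85.06 mm.
Exact: f² + N·c·f − N·c·H = 0 ⇒ f = (−N·c + √((N·c)² + 4·N·c·H))/2 = (−0.108 + √28944)/2 ≈ 85.011 mm ≈ 85.0 mm.

85.0 mm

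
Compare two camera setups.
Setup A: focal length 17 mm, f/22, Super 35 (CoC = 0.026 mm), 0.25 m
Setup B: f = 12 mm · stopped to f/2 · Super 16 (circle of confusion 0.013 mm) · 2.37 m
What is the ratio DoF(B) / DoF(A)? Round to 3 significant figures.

8.42

Setup A: H = 17²/(22×0.026) + 17 ≈ 522.2 mm; DoF = Df − Dn = 463.96 − 171.10 ≈ 292.86 mm.
Setup B: H = 12²/(2×0.013) + 12 ≈ 5550.5 mm; DoF = Df − Dn = 4127.1 − 1662.3 ≈ 2464.8 mm.
Ratio = 2464.8 / 292.86 ≈ 8.42.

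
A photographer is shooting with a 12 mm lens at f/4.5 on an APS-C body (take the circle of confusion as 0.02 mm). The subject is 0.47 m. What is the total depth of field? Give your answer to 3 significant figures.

293 mm

Hyperfocal distance H = f²/(N·c) + f = 12²/(4.5 × 0.02) + 12 = 144/0.09 + 12 ≈ 1612.0 mm ≈ 1.612 m.
Near limit Dn = s·(H − f)/(H + s − 2f) = 470 × (1612.0 − 12) / (1612.0 + 470 − 2 × 12) = 470 × 1600.0 / 2058.0 ≈ 365.40 mm.
Far limit Df = s·(H − f)/(H − s) = 470 × (1612.0 − 12) / (1612.0 − 470) = 470 × 1600.0 / 1142.0 ≈ 658.49 mm.
Depth of field = Df − Dn = 658.49 − 365.40 ≈ 293.09 mm.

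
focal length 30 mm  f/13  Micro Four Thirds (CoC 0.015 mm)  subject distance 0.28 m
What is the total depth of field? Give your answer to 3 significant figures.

30.4 mm

Hyperfocal distance H = f²/(N·c) + f = 30²/(13 × 0.015) + 30 = 900/0.195 + 30 ≈ 4645.4 mm ≈ 4.645 m.
Near limit Dn = s·(H − f)/(H + s − 2f) = 280 × (4645.4 − 30) / (4645.4 + 280 − 2 × 30) = 280 × 4615.4 / 4865.4 ≈ 265.613 mm.
Far limit Df = s·(H − f)/(H − s) = 280 × (4645.4 − 30) / (4645.4 − 280) = 280 × 4615.4 / 4365.4 ≈ 296.035 mm.
Depth of field = Df − Dn = 296.035 − 265.613 ≈ 30.422 mm.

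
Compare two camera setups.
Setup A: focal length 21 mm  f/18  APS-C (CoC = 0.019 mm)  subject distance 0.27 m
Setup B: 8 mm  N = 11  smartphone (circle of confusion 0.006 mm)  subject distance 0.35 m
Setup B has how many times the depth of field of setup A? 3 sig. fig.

Setup A: H = 21²/(18×0.019) + 21 ≈ 1310.5 mm; DoF = Df − Dn = 334.61 − 226.30 ≈ 108.31 mm.
Setup B: H = 8²/(11×0.006) + 8 ≈ 977.7 mm; DoF = Df − Dn = 540.70 − 258.74 ≈ 281.96 mm.
Ratio = 281.96 / 108.31 ≈ 2.60.

2.60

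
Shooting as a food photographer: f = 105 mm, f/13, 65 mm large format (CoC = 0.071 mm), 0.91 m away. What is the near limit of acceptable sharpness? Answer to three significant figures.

0.853 m

Hyperfocal distance H = f²/(N·c) + f = 105²/(13 × 0.071) + 105 = 11025/0.923 + 105 ≈ 12049.7 mm ≈ 12.05 m.
Near limit Dn = s·(H − f)/(H + s − 2f) = 910 × (12049.7 − 105) / (12049.7 + 910 − 2 × 105) = 910 × 11944.7 / 12749.7 ≈ 852.54 mm ≈ 0.853 m.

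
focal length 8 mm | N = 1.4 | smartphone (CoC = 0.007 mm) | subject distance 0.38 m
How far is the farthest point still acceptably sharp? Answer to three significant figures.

Hyperfocal distance H = f²/(N·c) + f = 8²/(1.4 × 0.007) + 8 = 64/0.0098 + 8 ≈ 6538.6 mm ≈ 6.539 m.
Far limit Df = s·(H − f)/(H − s) = 380 × (6538.6 − 8) / (6538.6 − 380) = 380 × 6530.6 / 6158.6 ≈ 402.95 mm.

403 mm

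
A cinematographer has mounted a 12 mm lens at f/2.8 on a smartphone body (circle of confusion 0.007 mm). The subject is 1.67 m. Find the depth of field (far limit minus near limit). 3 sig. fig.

Hyperfocal distance H = f²/(N·c) + f = 12²/(2.8 × 0.007) + 12 = 144/0.0196 + 12 ≈ 7358.9 mm ≈ 7.359 m.
Near limit Dn = s·(H − f)/(H + s − 2f) = 1670 × (7358.9 − 12) / (7358.9 + 1670 − 2 × 12) = 1670 × 7346.9 / 9004.9 ≈ 1362.52 mm.
Far limit Df = s·(H − f)/(H − s) = 1670 × (7358.9 − 12) / (7358.9 − 1670) = 1670 × 7346.9 / 5688.9 ≈ 2156.71 mm.
Depth of field = Df − Dn = 2156.71 − 1362.52 ≈ 794.19 mm ≈ 0.794 m.

0.794 m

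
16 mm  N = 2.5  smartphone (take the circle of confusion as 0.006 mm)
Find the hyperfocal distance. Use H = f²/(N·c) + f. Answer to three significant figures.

Hyperfocal distance H = f²/(N·c) + f = 16²/(2.5 × 0.006) + 16 = 256/0.015 + 16 ≈ 17082.7 mm ≈ 17.1 m.

17.1 m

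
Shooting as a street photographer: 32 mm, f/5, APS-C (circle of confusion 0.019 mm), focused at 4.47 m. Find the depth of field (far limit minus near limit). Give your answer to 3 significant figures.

4.43 m

Hyperfocal distance H = f²/(N·c) + f = 32²/(5 × 0.019) + 32 = 1024/0.095 + 32 ≈ 10810.9 mm ≈ 10.81 m.
Near limit Dn = s·(H − f)/(H + s − 2f) = 4470 × (10810.9 − 32) / (10810.9 + 4470 − 2 × 32) = 4470 × 10778.9 / 15216.9 ≈ 3166.3 mm.
Far limit Df = s·(H − f)/(H − s) = 4470 × (10810.9 − 32) / (10810.9 − 4470) = 4470 × 10778.9 / 6340.9 ≈ 7598.5 mm.
Depth of field = Df − Dn = 7598.5 − 3166.3 ≈ 4432.2 mm ≈ 4.43 m.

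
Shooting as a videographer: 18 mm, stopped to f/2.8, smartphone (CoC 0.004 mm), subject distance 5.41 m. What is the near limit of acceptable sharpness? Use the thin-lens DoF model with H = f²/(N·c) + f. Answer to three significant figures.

Hyperfocal distance H = f²/(N·c) + f = 18²/(2.8 × 0.004) + 18 = 324/0.0112 + 18 ≈ 28946.6 mm ≈ 28.95 m.
Near limit Dn = s·(H − f)/(H + s − 2f) = 5410 × (28946.6 − 18) / (28946.6 + 5410 − 2 × 18) = 5410 × 28928.6 / 34320.6 ≈ 4560.1 mm ≈ 4.56 m.

4.56 m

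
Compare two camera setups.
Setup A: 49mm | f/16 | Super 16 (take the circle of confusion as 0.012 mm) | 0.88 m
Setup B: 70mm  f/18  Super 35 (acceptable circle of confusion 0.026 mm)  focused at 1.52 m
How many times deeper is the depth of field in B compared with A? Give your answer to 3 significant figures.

3.65

Setup A: H = 49²/(16×0.012) + 49 ≈ 12554.2 mm; DoF = Df − Dn = 942.64 − 825.17 ≈ 117.47 mm.
Setup B: H = 70²/(18×0.026) + 70 ≈ 10540.1 mm; DoF = Df − Dn = 1764.34 − 1335.10 ≈ 429.24 mm.
Ratio = 429.24 / 117.47 ≈ 3.65.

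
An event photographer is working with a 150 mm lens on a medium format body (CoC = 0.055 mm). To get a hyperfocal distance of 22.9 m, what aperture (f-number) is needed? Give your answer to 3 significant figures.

f/18

Rearrange H = f²/(N·c) + f for N: N = f² / ((H − f)·c).
N = 150² / ((22900 − 150) × 0.055) = 22500 / 1251 ≈ 18.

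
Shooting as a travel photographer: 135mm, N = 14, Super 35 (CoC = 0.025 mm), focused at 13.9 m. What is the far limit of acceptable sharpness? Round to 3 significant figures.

18.9 m

Hyperfocal distance H = f²/(N·c) + f = 135²/(14 × 0.025) + 135 = 18225/0.35 + 135 ≈ 52206.4 mm ≈ 52.21 m.
Far limit Df = s·(H − f)/(H − s) = 13900 × (52206.4 − 135) / (52206.4 − 13900) = 13900 × 52071.4 / 38306.4 ≈ 18895 mm ≈ 18.9 m.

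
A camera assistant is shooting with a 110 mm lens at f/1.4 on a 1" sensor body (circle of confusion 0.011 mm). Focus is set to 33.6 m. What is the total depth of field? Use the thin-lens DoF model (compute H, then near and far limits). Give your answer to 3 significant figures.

2.87 m

Hyperfocal distance H = f²/(N·c) + f = 110²/(1.4 × 0.011) + 110 = 12100/0.0154 + 110 ≈ 785824.3 mm ≈ 785.8 m.
Near limit Dn = s·(H − f)/(H + s − 2f) = 33600 × (785824.3 − 110) / (785824.3 + 33600 − 2 × 110) = 33600 × 785714.3 / 819204.3 ≈ 32226.4 mm.
Far limit Df = s·(H − f)/(H − s) = 33600 × (785824.3 − 110) / (785824.3 − 33600) = 33600 × 785714.3 / 752224.3 ≈ 35095.9 mm.
Depth of field = Df − Dn = 35095.9 − 32226.4 ≈ 2869.5 mm ≈ 2.87 m.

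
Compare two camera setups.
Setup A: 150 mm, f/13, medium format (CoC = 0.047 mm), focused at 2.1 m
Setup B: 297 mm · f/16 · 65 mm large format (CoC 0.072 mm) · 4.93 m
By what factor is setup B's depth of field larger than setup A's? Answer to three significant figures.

Setup A: H = 150²/(13×0.047) + 150 ≈ 36974.9 mm; DoF = Df − Dn = 2217.42 − 1994.39 ≈ 223.03 mm.
Setup B: H = 297²/(16×0.072) + 297 ≈ 76867.3 mm; DoF = Df − Dn = 5247.51 − 4648.72 ≈ 598.79 mm.
Ratio = 598.79 / 223.03 ≈ 2.68.

2.68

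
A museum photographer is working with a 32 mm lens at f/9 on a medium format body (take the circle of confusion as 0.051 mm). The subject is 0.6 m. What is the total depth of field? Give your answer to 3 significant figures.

Hyperfocal distance H = f²/(N·c) + f = 32²/(9 × 0.051) + 32 = 1024/0.459 + 32 ≈ 2262.9 mm ≈ 2.263 m.
Near limit Dn = s·(H − f)/(H + s − 2f) = 600 × (2262.9 − 32) / (2262.9 + 600 − 2 × 32) = 600 × 2230.9 / 2798.9 ≈ 478.24 mm.
Far limit Df = s·(H − f)/(H − s) = 600 × (2262.9 − 32) / (2262.9 − 600) = 600 × 2230.9 / 1662.9 ≈ 804.94 mm.
Depth of field = Df − Dn = 804.94 − 478.24 ≈ 326.70 mm.

327 mm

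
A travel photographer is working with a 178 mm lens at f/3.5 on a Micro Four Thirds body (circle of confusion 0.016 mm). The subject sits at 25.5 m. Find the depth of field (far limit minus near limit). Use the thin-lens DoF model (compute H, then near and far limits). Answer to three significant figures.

2.29 m

Hyperfocal distance H = f²/(N·c) + f = 178²/(3.5 × 0.016) + 178 = 31684/0.056 + 178 ≈ 565963.7 mm ≈ 566.0 m.
Near limit Dn = s·(H − f)/(H + s − 2f) = 25500 × (565963.7 − 178) / (565963.7 + 25500 − 2 × 178) = 25500 × 565785.7 / 591107.7 ≈ 24407.6 mm.
Far limit Df = s·(H − f)/(H − s) = 25500 × (565963.7 − 178) / (565963.7 − 25500) = 25500 × 565785.7 / 540463.7 ≈ 26694.7 mm.
Depth of field = Df − Dn = 26694.7 − 24407.6 ≈ 2287.1 mm ≈ 2.29 m.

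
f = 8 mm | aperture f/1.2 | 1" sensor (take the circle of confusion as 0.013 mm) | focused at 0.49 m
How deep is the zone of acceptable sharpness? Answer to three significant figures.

117 mm

Hyperfocal distance H = f²/(N·c) + f = 8²/(1.2 × 0.013) + 8 = 64/0.0156 + 8 ≈ 4110.6 mm ≈ 4.111 m.
Near limit Dn = s·(H − f)/(H + s − 2f) = 490 × (4110.6 − 8) / (4110.6 + 490 − 2 × 8) = 490 × 4102.6 / 4584.6 ≈ 438.48 mm.
Far limit Df = s·(H − f)/(H − s) = 490 × (4110.6 − 8) / (4110.6 − 490) = 490 × 4102.6 / 3620.6 ≈ 555.23 mm.
Depth of field = Df − Dn = 555.23 − 438.48 ≈ 116.75 mm.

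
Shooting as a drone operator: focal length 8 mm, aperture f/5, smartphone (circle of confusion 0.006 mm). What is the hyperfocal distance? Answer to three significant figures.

2.14 m

Hyperfocal distance H = f²/(N·c) + f = 8²/(5 × 0.006) + 8 = 64/0.03 + 8 ≈ 2141.3 mm ≈ 2.14 m.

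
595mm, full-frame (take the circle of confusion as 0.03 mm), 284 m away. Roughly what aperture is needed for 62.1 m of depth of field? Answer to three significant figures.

f/4.50

Write h = H − f = f²/(N·c). The thin-lens limits are Dn = s·h/(h + (s−f)) and Df = s·h/(h − (s−f)), so DoF = Df − Dn = 2·s·(s−f)·h / (h² − (s−f)²).
That is a quadratic in h: DoF·h² − 2·s·(s−f)·h − DoF·(s−f)² = 0 ⇒ h = (s−f)·(s + √(s² + DoF²)) / DoF = 283405 × (284000 + √(284000² + 62100²)) / 62100 = 283405 × (284000 + 290710) / 62100 ≈ 2622798 mm.
Then N = f²/(c·h) = 595² / (0.03 × 2622798) = 354025 / 78684 ≈ 4.50.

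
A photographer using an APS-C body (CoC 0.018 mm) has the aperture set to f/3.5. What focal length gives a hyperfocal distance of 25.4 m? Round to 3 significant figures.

40.0 mm

From H = f²/(N·c) + f, with f ≪ H: f ≈ √(H·N·c) = √(25400 × 3.5 × 0.018) = √1600.2 ≈ 40.00 mm.
The +f correction barely moves this — solving exactly, f² + N·c·f − N·c·H = 0 ⇒ f = (−N·c + √((N·c)² + 4·N·c·H))/2 = (−0.063 + √6400.8)/2 ≈ 39.971 mm, so f ≈ 40.0 mm.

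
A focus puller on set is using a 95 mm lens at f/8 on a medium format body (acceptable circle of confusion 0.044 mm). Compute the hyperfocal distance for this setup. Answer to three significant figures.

25.7 m

Hyperfocal distance H = f²/(N·c) + f = 95²/(8 × 0.044) + 95 = 9025/0.352 + 95 ≈ 25734.2 mm ≈ 25.7 m.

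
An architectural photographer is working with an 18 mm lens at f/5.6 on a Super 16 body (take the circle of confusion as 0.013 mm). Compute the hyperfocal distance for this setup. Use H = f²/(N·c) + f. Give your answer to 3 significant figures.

4.47 m

Hyperfocal distance H = f²/(N·c) + f = 18²/(5.6 × 0.013) + 18 = 324/0.0728 + 18 ≈ 4468.5 mm ≈ 4.47 m.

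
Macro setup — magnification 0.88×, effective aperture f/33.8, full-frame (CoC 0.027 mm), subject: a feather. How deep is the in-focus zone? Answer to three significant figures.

At magnification m, DoF ≈ 2·N_eff·c/m² = 2 × 33.8 × 0.027 / 0.88² = 1.825 / 0.7744 ≈ 2.36 mm.

2.36 mm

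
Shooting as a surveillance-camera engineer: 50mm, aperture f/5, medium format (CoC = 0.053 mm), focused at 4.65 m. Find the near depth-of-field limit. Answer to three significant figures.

3.13 m

Hyperfocal distance H = f²/(N·c) + f = 50²/(5 × 0.053) + 50 = 2500/0.265 + 50 ≈ 9484.0 mm ≈ 9.484 m.
Near limit Dn = s·(H − f)/(H + s − 2f) = 4650 × (9484.0 − 50) / (9484.0 + 4650 − 2 × 50) = 4650 × 9434.0 / 14034.0 ≈ 3125.8 mm ≈ 3.13 m.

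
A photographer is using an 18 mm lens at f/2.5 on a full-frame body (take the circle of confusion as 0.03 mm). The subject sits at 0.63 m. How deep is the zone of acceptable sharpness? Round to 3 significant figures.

182 mm

Hyperfocal distance H = f²/(N·c) + f = 18²/(2.5 × 0.03) + 18 = 324/0.075 + 18 ≈ 4338.0 mm ≈ 4.338 m.
Near limit Dn = s·(H − f)/(H + s − 2f) = 630 × (4338.0 − 18) / (4338.0 + 630 − 2 × 18) = 630 × 4320.0 / 4932.0 ≈ 551.82 mm.
Far limit Df = s·(H − f)/(H − s) = 630 × (4338.0 − 18) / (4338.0 − 630) = 630 × 4320.0 / 3708.0 ≈ 733.98 mm.
Depth of field = Df − Dn = 733.98 − 551.82 ≈ 182.16 mm.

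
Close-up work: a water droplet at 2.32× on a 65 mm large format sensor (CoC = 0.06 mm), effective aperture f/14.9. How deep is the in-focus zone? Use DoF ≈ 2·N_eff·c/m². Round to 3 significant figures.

At magnification m, DoF ≈ 2·N_eff·c/m² = 2 × 14.9 × 0.06 / 2.32² = 1.788 / 5.382 ≈ 0.332 mm.

0.332 mm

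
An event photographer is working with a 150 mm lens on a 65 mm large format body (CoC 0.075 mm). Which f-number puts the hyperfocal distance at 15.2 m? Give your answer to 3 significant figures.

f/19.9

Rearrange H = f²/(N·c) + f for N: N = f² / ((H − f)·c).
N = 150² / ((15200 − 150) × 0.075) = 22500 / 1129 ≈ 19.9.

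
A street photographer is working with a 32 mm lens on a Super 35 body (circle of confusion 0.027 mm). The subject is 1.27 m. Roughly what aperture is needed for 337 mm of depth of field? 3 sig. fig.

Write h = H − f = f²/(N·c). The thin-lens limits are Dn = s·h/(h + (s−f)) and Df = s·h/(h − (s−f)), so DoF = Df − Dn = 2·s·(s−f)·h / (h² − (s−f)²).
That is a quadratic in h: DoF·h² − 2·s·(s−f)·h − DoF·(s−f)² = 0 ⇒ h = (s−f)·(s + √(s² + DoF²)) / DoF = 1238 × (1270 + √(1270² + 337²)) / 337 = 1238 × (1270 + 1313.95) / 337 ≈ 9492.4 mm.
Then N = f²/(c·h) = 32² / (0.027 × 9492.4) = 1024 / 256.29 ≈ 4.

f/4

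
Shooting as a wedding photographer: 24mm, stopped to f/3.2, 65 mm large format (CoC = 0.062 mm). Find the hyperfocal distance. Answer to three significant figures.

2.93 m

Hyperfocal distance H = f²/(N·c) + f = 24²/(3.2 × 0.062) + 24 = 576/0.1984 + 24 ≈ 2927.2 mm ≈ 2.93 m.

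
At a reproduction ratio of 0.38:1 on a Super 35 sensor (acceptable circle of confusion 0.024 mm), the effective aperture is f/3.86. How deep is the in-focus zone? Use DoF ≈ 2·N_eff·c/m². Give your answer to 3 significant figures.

At magnification m, DoF ≈ 2·N_eff·c/m² = 2 × 3.86 × 0.024 / 0.38² = 0.1853 / 0.1444 ≈ 1.28 mm.

1.28 mm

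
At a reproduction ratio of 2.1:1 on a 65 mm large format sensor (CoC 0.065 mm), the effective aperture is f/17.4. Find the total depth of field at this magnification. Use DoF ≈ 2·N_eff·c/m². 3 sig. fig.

At magnification m, DoF ≈ 2·N_eff·c/m² = 2 × 17.4 × 0.065 / 2.1² = 2.262 / 4.41 ≈ 0.513 mm.

0.513 mm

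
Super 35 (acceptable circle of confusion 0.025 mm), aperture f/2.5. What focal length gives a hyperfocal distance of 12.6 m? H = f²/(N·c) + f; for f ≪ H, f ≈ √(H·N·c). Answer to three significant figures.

From H = f²/(N·c) + f, with f ≪ H: f ≈ √(H·N·c) = √(12600 × 2.5 × 0.025) = √787.50 ≈ 28.06 mm.
Exact: f² + N·c·f − N·c·H = 0 ⇒ f = (−N·c + √((N·c)² + 4·N·c·H))/2 = (−0.0625 + √3150.0)/2 ≈ 28.031 mm ≈ 28.0 mm.

28.0 mm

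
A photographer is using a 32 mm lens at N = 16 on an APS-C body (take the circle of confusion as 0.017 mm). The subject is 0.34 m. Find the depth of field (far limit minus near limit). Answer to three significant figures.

56.0 mm

Hyperfocal distance H = f²/(N·c) + f = 32²/(16 × 0.017) + 32 = 1024/0.272 + 32 ≈ 3796.7 mm ≈ 3.797 m.
Near limit Dn = s·(H − f)/(H + s − 2f) = 340 × (3796.7 − 32) / (3796.7 + 340 − 2 × 32) = 340 × 3764.7 / 4072.7 ≈ 314.287 mm.
Far limit Df = s·(H − f)/(H − s) = 340 × (3796.7 − 32) / (3796.7 − 340) = 340 × 3764.7 / 3456.7 ≈ 370.295 mm.
Depth of field = Df − Dn = 370.295 − 314.287 ≈ 56.008 mm.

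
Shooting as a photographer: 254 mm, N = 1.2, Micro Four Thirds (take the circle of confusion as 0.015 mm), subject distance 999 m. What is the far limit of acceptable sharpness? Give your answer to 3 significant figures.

1380 m

Hyperfocal distance H = f²/(N·c) + f = 254²/(1.2 × 0.015) + 254 = 64516/0.018 + 254 ≈ 3584476.2 mm ≈ 3584 m.
Far limit Df = s·(H − f)/(H − s) = 999000 × (3584476.2 − 254) / (3584476.2 − 999000) = 999000 × 3584222.2 / 2585476.2 ≈ 1384905 mm ≈ 1380 m.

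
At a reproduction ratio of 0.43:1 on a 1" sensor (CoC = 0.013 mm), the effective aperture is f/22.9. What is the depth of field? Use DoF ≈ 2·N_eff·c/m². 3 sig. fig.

3.22 mm

At magnification m, DoF ≈ 2·N_eff·c/m² = 2 × 22.9 × 0.013 / 0.43² = 0.5954 / 0.1849 ≈ 3.22 mm.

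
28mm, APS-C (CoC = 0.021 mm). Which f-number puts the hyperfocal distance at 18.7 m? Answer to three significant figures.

f/2.00

Rearrange H = f²/(N·c) + f for N: N = f² / ((H − f)·c).
N = 28² / ((18700 − 28) × 0.021) = 784 / 392.1 ≈ 2.00.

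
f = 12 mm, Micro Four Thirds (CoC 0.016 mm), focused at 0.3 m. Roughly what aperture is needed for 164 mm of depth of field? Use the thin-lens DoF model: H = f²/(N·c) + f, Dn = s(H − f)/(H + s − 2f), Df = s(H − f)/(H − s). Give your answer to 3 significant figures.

Write h = H − f = f²/(N·c). The thin-lens limits are Dn = s·h/(h + (s−f)) and Df = s·h/(h − (s−f)), so DoF = Df − Dn = 2·s·(s−f)·h / (h² − (s−f)²).
That is a quadratic in h: DoF·h² − 2·s·(s−f)·h − DoF·(s−f)² = 0 ⇒ h = (s−f)·(s + √(s² + DoF²)) / DoF = 288 × (300 + √(300² + 164²)) / 164 = 288 × (300 + 341.901) / 164 ≈ 1127.2 mm.
Then N = f²/(c·h) = 12² / (0.016 × 1127.2) = 144 / 18.036 ≈ 7.98.

f/7.98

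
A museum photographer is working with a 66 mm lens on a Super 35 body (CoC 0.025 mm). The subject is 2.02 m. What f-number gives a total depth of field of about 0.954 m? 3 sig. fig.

Write h = H − f = f²/(N·c). The thin-lens limits are Dn = s·h/(h + (s−f)) and Df = s·h/(h − (s−f)), so DoF = Df − Dn = 2·s·(s−f)·h / (h² − (s−f)²).
That is a quadratic in h: DoF·h² − 2·s·(s−f)·h − DoF·(s−f)² = 0 ⇒ h = (s−f)·(s + √(s² + DoF²)) / DoF = 1954 × (2020 + √(2020² + 954²)) / 954 = 1954 × (2020 + 2233.95) / 954 ≈ 8713.0 mm.
Then N = f²/(c·h) = 66² / (0.025 × 8713.0) = 4356 / 217.83 ≈ 20.

f/20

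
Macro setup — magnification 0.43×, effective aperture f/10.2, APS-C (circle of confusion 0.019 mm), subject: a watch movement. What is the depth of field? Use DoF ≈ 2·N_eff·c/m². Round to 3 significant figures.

At magnification m, DoF ≈ 2·N_eff·c/m² = 2 × 10.2 × 0.019 / 0.43² = 0.3876 / 0.1849 ≈ 2.1 mm.

2.10 mm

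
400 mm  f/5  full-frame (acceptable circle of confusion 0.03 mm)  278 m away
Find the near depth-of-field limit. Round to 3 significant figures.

221 m

Hyperfocal distance H = f²/(N·c) + f = 400²/(5 × 0.03) + 400 = 160000/0.15 + 400 ≈ 1067066.7 mm ≈ 1067 m.
Near limit Dn = s·(H − f)/(H + s − 2f) = 278000 × (1067066.7 − 400) / (1067066.7 + 278000 − 2 × 400) = 278000 × 1066666.7 / 1344266.7 ≈ 220591 mm ≈ 221 m.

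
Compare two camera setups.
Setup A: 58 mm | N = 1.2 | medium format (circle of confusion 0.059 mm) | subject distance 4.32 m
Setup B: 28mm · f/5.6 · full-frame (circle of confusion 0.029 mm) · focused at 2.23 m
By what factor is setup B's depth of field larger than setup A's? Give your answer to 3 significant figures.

3.29

Setup A: H = 58²/(1.2×0.059) + 58 ≈ 47572.1 mm; DoF = Df − Dn = 4745.69 − 3964.40 ≈ 781.29 mm.
Setup B: H = 28²/(5.6×0.029) + 28 ≈ 4855.6 mm; DoF = Df − Dn = 4100.2 − 1531.5 ≈ 2568.7 mm.
Ratio = 2568.7 / 781.29 ≈ 3.29.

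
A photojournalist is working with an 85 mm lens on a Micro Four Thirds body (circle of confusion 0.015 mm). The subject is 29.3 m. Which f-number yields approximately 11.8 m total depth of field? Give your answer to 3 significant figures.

f/3.20

Write h = H − f = f²/(N·c). The thin-lens limits are Dn = s·h/(h + (s−f)) and Df = s·h/(h − (s−f)), so DoF = Df − Dn = 2·s·(s−f)·h / (h² − (s−f)²).
That is a quadratic in h: DoF·h² − 2·s·(s−f)·h − DoF·(s−f)² = 0 ⇒ h = (s−f)·(s + √(s² + DoF²)) / DoF = 29215 × (29300 + √(29300² + 11800²)) / 11800 = 29215 × (29300 + 31586.9) / 11800 ≈ 150747 mm.
Then N = f²/(c·h) = 85² / (0.015 × 150747) = 7225 / 2261.2 ≈ 3.20.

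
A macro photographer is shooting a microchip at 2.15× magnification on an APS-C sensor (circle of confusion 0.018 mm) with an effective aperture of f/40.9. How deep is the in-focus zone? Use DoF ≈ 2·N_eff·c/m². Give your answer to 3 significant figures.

0.319 mm

At magnification m, DoF ≈ 2·N_eff·c/m² = 2 × 40.9 × 0.018 / 2.15² = 1.472 / 4.622 ≈ 0.319 mm.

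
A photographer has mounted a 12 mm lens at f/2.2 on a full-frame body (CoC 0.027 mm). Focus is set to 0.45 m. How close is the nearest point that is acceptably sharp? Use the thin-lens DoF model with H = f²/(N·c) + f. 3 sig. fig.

Hyperfocal distance H = f²/(N·c) + f = 12²/(2.2 × 0.027) + 12 = 144/0.0594 + 12 ≈ 2436.2 mm ≈ 2.436 m.
Near limit Dn = s·(H − f)/(H + s − 2f) = 450 × (2436.2 − 12) / (2436.2 + 450 − 2 × 12) = 450 × 2424.2 / 2862.2 ≈ 381.14 mm.

381 mm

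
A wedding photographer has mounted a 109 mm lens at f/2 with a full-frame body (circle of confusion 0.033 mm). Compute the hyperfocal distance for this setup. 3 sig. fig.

Hyperfocal distance H = f²/(N·c) + f = 109²/(2 × 0.033) + 109 = 11881/0.066 + 109 ≈ 180124.2 mm ≈ 180 m.

180 m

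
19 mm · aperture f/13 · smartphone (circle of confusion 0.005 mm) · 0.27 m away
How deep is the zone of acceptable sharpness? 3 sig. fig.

24.5 mm

Hyperfocal distance H = f²/(N·c) + f = 19²/(13 × 0.005) + 19 = 361/0.065 + 19 ≈ 5572.8 mm ≈ 5.573 m.
Near limit Dn = s·(H − f)/(H + s − 2f) = 270 × (5572.8 − 19) / (5572.8 + 270 − 2 × 19) = 270 × 5553.8 / 5804.8 ≈ 258.325 mm.
Far limit Df = s·(H − f)/(H − s) = 270 × (5572.8 − 19) / (5572.8 − 270) = 270 × 5553.8 / 5302.8 ≈ 282.780 mm.
Depth of field = Df − Dn = 282.780 − 258.325 ≈ 24.455 mm.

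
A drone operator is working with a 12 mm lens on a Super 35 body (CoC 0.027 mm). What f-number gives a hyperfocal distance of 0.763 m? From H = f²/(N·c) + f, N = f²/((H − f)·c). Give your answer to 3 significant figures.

Rearrange H = f²/(N·c) + f for N: N = f² / ((H − f)·c).
N = 12² / ((763 − 12) × 0.027) = 144 / 20.28 ≈ 7.10.

f/7.10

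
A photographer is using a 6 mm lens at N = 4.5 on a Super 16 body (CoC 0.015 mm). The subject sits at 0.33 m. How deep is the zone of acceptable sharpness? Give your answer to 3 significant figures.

Hyperfocal distance H = f²/(N·c) + f = 6²/(4.5 × 0.015) + 6 = 36/0.0675 + 6 ≈ 539.3 mm ≈ 0.539 m.
Near limit Dn = s·(H − f)/(H + s − 2f) = 330 × (539.3 − 6) / (539.3 + 330 − 2 × 6) = 330 × 533.3 / 857.3 ≈ 205.29 mm.
Far limit Df = s·(H − f)/(H − s) = 330 × (539.3 − 6) / (539.3 − 330) = 330 × 533.3 / 209.3 ≈ 840.76 mm.
Depth of field = Df − Dn = 840.76 − 205.29 ≈ 635.47 mm ≈ 0.635 m.

0.635 m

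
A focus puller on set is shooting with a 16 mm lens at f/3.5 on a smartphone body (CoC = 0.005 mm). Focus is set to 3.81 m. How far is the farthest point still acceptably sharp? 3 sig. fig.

5.14 m

Hyperfocal distance H = f²/(N·c) + f = 16²/(3.5 × 0.005) + 16 = 256/0.0175 + 16 ≈ 14644.6 mm ≈ 14.64 m.
Far limit Df = s·(H − f)/(H − s) = 3810 × (14644.6 − 16) / (14644.6 − 3810) = 3810 × 14628.6 / 10834.6 ≈ 5144.2 mm ≈ 5.14 m.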